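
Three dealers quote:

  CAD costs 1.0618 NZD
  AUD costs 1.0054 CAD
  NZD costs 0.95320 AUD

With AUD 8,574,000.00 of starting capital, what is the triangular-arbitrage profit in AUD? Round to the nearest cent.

Profitable loop is AUD → CAD → NZD → AUD:
AUD 8,574,000.00 × 1.0054 = CAD 8,620,299.60
CAD 8,620,299.60 × 1.0618 = NZD 9,153,034.12
NZD 9,153,034.12 × 0.95320 = AUD 8,724,672.12
Profit = AUD 8,724,672.12 − AUD 8,574,000.00

Profit: AUD 150,672.12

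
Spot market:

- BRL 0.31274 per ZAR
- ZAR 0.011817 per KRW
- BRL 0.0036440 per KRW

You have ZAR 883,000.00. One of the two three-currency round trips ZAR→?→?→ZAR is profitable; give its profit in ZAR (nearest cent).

Profitable loop is ZAR → BRL → KRW → ZAR:
ZAR 883,000.00 × 0.31274 = BRL 276,149.42
BRL 276,149.42 ÷ 0.0036440 = KRW 75,781,948
KRW 75,781,948 × 0.011817 = ZAR 895,515.28
Profit = ZAR 895,515.28 − ZAR 883,000.00

Profit: ZAR 12,515.28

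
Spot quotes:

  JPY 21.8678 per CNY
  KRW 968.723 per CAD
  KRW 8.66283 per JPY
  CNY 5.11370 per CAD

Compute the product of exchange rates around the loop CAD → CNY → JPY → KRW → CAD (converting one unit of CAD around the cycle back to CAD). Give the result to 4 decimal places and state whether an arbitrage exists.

1.0000 (no arbitrage)

Around CAD → CNY → JPY → KRW → CAD: 1 × 5.11370 × 21.8678 × 8.66283 ÷ 968.723 = 1.000001
Product ≈ 1 (deviation 0.000%, within rounding noise).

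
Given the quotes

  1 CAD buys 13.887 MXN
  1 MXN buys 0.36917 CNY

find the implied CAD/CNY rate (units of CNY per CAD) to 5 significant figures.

1 CAD × 13.887 = 13.887 MXN
13.887 MXN × 0.36917 = 5.12666 CNY

CAD/CNY = 5.1267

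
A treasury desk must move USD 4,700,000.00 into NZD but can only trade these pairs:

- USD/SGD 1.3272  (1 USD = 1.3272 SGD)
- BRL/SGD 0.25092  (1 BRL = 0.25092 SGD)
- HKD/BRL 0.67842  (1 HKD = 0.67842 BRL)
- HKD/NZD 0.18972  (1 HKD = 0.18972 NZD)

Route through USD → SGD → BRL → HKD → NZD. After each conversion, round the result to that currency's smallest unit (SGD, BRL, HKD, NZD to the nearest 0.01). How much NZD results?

USD 4,700,000.00 × 1.3272 = SGD 6,237,840.00
SGD 6,237,840.00 ÷ 0.25092 = BRL 24,859,875.66
BRL 24,859,875.66 ÷ 0.67842 = HKD 36,643,783.59
HKD 36,643,783.59 × 0.18972 = NZD 6,952,058.62

NZD 6,952,058.62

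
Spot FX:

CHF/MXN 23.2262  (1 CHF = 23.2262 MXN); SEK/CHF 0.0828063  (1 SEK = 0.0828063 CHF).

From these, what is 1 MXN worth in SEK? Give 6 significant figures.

MXN/SEK = 0.519946

1 MXN ÷ 23.2262 = 0.0430548 CHF
0.0430548 CHF ÷ 0.0828063 = 0.519946 SEK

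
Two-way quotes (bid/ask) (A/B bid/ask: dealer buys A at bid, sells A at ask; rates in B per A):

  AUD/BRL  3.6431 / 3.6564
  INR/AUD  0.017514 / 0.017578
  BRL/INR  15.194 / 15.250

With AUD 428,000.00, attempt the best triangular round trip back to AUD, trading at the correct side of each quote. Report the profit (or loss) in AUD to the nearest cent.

Best loop AUD → INR → BRL → AUD:
AUD 428,000.00 ÷ 0.017578 (buy INR at ask) = INR 24,348,617.59
INR 24,348,617.59 ÷ 15.250 (buy BRL at ask) = BRL 1,596,630.66
BRL 1,596,630.66 ÷ 3.6564 (buy AUD at ask) = AUD 436,667.39

Net profit: AUD 8,667.39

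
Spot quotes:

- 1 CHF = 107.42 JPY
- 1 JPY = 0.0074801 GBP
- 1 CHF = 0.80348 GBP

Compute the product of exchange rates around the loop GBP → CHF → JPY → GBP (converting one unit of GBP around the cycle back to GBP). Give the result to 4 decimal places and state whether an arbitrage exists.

Around GBP → CHF → JPY → GBP: 1 ÷ 0.80348 × 107.42 × 0.0074801 = 1.000040
Product ≈ 1 (deviation 0.004%, within rounding noise).

1.0000 (no arbitrage)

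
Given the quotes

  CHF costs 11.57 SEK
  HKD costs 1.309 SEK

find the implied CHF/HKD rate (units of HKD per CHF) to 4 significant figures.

CHF/HKD = 8.839

1 CHF × 11.57 = 11.57 SEK
11.57 SEK ÷ 1.309 = 8.83881 HKD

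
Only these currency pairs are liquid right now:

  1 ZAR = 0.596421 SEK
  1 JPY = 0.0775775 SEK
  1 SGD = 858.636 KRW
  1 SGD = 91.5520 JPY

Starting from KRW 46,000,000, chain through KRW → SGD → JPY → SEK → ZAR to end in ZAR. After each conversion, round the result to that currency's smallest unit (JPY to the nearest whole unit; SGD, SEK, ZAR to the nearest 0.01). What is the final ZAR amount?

ZAR 637,968.70

KRW 46,000,000 ÷ 858.636 = SGD 53,573.34
SGD 53,573.34 × 91.5520 = JPY 4,904,746
JPY 4,904,746 × 0.0775775 = SEK 380,497.93
SEK 380,497.93 ÷ 0.596421 = ZAR 637,968.70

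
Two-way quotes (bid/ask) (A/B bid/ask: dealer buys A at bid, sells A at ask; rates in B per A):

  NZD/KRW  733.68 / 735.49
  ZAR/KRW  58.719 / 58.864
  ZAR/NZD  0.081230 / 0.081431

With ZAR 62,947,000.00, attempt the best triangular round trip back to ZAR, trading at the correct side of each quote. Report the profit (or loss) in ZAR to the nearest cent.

Best loop ZAR → NZD → KRW → ZAR:
ZAR 62,947,000.00 × 0.081230 (sell ZAR at bid) = NZD 5,113,184.81
NZD 5,113,184.81 × 733.68 (sell NZD at bid) = KRW 3,751,441,431
KRW 3,751,441,431 ÷ 58.864 (buy ZAR at ask) = ZAR 63,730,657.64

Net profit: ZAR 783,657.64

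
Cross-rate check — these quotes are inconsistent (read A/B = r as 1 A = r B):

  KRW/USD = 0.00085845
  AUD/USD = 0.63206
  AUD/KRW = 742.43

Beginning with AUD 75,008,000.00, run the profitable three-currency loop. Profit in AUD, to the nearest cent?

Profitable loop is AUD → KRW → USD → AUD:
AUD 75,008,000.00 × 742.43 = KRW 55,688,189,440
KRW 55,688,189,440 × 0.00085845 = USD 47,805,526.22
USD 47,805,526.22 ÷ 0.63206 = AUD 75,634,474.93
Profit = AUD 75,634,474.93 − AUD 75,008,000.00

Profit: AUD 626,474.93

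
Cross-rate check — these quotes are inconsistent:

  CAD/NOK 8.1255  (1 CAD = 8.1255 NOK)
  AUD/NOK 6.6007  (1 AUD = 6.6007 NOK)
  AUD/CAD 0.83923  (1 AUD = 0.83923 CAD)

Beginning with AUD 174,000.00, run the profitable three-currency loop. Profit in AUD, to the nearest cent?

Profit: AUD 5,758.88

Profitable loop is AUD → CAD → NOK → AUD:
AUD 174,000.00 × 0.83923 = CAD 146,026.02
CAD 146,026.02 × 8.1255 = NOK 1,186,534.43
NOK 1,186,534.43 ÷ 6.6007 = AUD 179,758.88
Profit = AUD 179,758.88 − AUD 174,000.00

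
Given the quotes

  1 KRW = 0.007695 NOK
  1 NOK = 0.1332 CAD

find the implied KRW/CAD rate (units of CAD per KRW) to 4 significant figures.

KRW/CAD = 0.001025

1 KRW × 0.007695 = 0.007695 NOK
0.007695 NOK × 0.1332 = 0.00102497 CAD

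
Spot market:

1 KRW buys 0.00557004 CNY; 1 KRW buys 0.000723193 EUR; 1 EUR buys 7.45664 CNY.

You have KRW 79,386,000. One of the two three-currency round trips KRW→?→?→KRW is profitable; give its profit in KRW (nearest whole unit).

Profit: KRW 2,612,299

Profitable loop is KRW → CNY → EUR → KRW:
KRW 79,386,000 × 0.00557004 = CNY 442,183.20
CNY 442,183.20 ÷ 7.45664 = EUR 59,300.60
EUR 59,300.60 ÷ 0.000723193 = KRW 81,998,299
Profit = KRW 81,998,299 − KRW 79,386,000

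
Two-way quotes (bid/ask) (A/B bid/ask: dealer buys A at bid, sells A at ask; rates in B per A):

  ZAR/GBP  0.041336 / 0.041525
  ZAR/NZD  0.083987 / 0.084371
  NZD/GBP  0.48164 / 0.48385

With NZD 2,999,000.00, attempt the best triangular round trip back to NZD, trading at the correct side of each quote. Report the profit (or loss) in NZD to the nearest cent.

Net profit: NZD 37,693.59

Best loop NZD → ZAR → GBP → NZD:
NZD 2,999,000.00 ÷ 0.084371 (buy ZAR at ask) = ZAR 35,545,388.82
ZAR 35,545,388.82 × 0.041336 (sell ZAR at bid) = GBP 1,469,304.19
GBP 1,469,304.19 ÷ 0.48385 (buy NZD at ask) = NZD 3,036,693.59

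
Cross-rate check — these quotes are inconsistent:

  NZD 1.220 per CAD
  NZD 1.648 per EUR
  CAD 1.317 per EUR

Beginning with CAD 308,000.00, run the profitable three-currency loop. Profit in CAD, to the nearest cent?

Profit: CAD 7,909.23

Profitable loop is CAD → EUR → NZD → CAD:
CAD 308,000.00 ÷ 1.317 = EUR 233,864.84
EUR 233,864.84 × 1.648 = NZD 385,409.26
NZD 385,409.26 ÷ 1.220 = CAD 315,909.23
Profit = CAD 315,909.23 − CAD 308,000.00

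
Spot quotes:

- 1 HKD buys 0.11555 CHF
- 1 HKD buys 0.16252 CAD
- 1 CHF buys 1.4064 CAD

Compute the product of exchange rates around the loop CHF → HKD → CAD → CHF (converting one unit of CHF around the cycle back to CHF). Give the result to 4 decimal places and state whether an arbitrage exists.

Around CHF → HKD → CAD → CHF: 1 ÷ 0.11555 × 0.16252 ÷ 1.4064 = 1.000064
Product ≈ 1 (deviation 0.006%, within rounding noise).

1.0001 (no arbitrage)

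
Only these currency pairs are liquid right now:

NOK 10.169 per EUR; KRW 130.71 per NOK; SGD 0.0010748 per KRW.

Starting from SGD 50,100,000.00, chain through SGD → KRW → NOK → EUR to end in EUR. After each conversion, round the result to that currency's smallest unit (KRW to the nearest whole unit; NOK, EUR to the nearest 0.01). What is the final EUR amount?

EUR 35,068,969.64

SGD 50,100,000.00 ÷ 0.0010748 = KRW 46,613,323,409
KRW 46,613,323,409 ÷ 130.71 = NOK 356,616,352.30
NOK 356,616,352.30 ÷ 10.169 = EUR 35,068,969.64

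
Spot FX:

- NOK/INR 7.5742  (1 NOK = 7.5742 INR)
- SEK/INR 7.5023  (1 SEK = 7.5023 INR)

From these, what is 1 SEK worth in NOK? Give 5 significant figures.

SEK/NOK = 0.99051

1 SEK × 7.5023 = 7.5023 INR
7.5023 INR ÷ 7.5742 = 0.990507 NOK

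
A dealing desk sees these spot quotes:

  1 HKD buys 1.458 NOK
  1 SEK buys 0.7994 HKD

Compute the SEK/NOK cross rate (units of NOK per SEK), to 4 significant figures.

SEK/NOK = 1.166

1 SEK × 0.7994 = 0.7994 HKD
0.7994 HKD × 1.458 = 1.16553 NOK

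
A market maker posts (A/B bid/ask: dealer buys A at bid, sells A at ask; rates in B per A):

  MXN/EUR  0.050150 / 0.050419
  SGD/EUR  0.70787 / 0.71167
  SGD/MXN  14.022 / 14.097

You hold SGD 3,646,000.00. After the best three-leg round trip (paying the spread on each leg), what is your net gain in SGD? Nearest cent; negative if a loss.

Net result: SGD -14,807.74 (no profitable arbitrage after spreads)

Best loop SGD → EUR → MXN → SGD:
SGD 3,646,000.00 × 0.70787 (sell SGD at bid) = EUR 2,580,894.02
EUR 2,580,894.02 ÷ 0.050419 (buy MXN at ask) = MXN 51,188,917.27
MXN 51,188,917.27 ÷ 14.097 (buy SGD at ask) = SGD 3,631,192.26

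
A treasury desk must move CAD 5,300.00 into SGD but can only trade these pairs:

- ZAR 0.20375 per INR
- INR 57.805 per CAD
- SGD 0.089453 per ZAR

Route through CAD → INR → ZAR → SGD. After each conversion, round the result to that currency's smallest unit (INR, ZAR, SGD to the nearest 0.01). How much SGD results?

CAD 5,300.00 × 57.805 = INR 306,366.50
INR 306,366.50 × 0.20375 = ZAR 62,422.17
ZAR 62,422.17 × 0.089453 = SGD 5,583.85

SGD 5,583.85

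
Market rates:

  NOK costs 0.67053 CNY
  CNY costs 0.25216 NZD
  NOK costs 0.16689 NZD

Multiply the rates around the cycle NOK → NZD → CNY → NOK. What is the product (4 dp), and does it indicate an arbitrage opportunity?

0.9870 (arbitrage exists)

Around NOK → NZD → CNY → NOK: 1 × 0.16689 ÷ 0.25216 ÷ 0.67053 = 0.987043
Product < 1; profitable direction is NOK → CNY → NZD → NOK.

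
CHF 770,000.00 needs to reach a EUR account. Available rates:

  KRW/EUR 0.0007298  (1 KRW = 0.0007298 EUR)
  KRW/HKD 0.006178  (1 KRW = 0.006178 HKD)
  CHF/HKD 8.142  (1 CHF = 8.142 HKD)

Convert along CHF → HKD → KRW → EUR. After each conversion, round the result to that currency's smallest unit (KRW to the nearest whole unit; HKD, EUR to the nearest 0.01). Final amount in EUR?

EUR 740,589.89

CHF 770,000.00 × 8.142 = HKD 6,269,340.00
HKD 6,269,340.00 ÷ 0.006178 = KRW 1,014,784,720
KRW 1,014,784,720 × 0.0007298 = EUR 740,589.89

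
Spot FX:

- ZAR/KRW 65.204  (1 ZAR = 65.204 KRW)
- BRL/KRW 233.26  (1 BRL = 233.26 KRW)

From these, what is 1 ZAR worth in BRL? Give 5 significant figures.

ZAR/BRL = 0.27953

1 ZAR × 65.204 = 65.204 KRW
65.204 KRW ÷ 233.26 = 0.279534 BRL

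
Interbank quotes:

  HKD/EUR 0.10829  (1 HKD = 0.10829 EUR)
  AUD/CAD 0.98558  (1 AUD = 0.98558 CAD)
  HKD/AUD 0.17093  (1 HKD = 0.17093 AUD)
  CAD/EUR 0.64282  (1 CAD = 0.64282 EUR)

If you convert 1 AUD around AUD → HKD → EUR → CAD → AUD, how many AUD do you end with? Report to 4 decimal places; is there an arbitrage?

1.0000 (no arbitrage)

Around AUD → HKD → EUR → CAD → AUD: 1 ÷ 0.17093 × 0.10829 ÷ 0.64282 ÷ 0.98558 = 0.999974
Product ≈ 1 (deviation 0.003%, within rounding noise).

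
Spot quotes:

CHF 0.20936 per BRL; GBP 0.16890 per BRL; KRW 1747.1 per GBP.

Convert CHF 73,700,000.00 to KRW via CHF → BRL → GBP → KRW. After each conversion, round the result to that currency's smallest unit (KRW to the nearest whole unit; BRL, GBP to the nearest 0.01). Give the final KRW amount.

CHF 73,700,000.00 ÷ 0.20936 = BRL 352,025,219.72
BRL 352,025,219.72 × 0.16890 = GBP 59,457,059.61
GBP 59,457,059.61 × 1747.1 = KRW 103,877,428,845

KRW 103,877,428,845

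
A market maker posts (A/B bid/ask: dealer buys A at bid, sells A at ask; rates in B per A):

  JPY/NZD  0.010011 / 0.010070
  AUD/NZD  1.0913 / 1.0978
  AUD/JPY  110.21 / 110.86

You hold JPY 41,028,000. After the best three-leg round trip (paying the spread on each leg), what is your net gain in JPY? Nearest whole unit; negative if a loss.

Net profit: JPY 206,011

Best loop JPY → NZD → AUD → JPY:
JPY 41,028,000 × 0.010011 (sell JPY at bid) = NZD 410,731.31
NZD 410,731.31 ÷ 1.0978 (buy AUD at ask) = AUD 374,140.38
AUD 374,140.38 × 110.21 (sell AUD at bid) = JPY 41,234,011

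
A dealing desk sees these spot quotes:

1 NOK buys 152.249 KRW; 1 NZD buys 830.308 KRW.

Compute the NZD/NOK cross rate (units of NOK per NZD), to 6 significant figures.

NZD/NOK = 5.45362

1 NZD × 830.308 = 830.308 KRW
830.308 KRW ÷ 152.249 = 5.45362 NOK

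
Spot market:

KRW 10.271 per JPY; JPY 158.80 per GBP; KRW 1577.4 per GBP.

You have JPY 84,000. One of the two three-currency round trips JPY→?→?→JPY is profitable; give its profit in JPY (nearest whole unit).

Profit: JPY 2,856

Profitable loop is JPY → KRW → GBP → JPY:
JPY 84,000 × 10.271 = KRW 862,764
KRW 862,764 ÷ 1577.4 = GBP 546.95
GBP 546.95 × 158.80 = JPY 86,856
Profit = JPY 86,856 − JPY 84,000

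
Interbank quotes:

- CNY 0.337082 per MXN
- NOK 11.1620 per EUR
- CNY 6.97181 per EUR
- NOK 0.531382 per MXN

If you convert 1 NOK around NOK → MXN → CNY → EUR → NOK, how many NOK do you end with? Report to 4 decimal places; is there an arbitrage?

1.0156 (arbitrage exists)

Around NOK → MXN → CNY → EUR → NOK: 1 ÷ 0.531382 × 0.337082 ÷ 6.97181 × 11.1620 = 1.015606
Product > 1; profitable direction is NOK → MXN → CNY → EUR → NOK.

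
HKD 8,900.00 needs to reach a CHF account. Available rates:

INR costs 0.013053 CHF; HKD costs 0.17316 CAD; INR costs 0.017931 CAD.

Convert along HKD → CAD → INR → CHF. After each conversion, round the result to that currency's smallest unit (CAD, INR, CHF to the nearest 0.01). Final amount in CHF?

HKD 8,900.00 × 0.17316 = CAD 1,541.12
CAD 1,541.12 ÷ 0.017931 = INR 85,947.24
INR 85,947.24 × 0.013053 = CHF 1,121.87

CHF 1,121.87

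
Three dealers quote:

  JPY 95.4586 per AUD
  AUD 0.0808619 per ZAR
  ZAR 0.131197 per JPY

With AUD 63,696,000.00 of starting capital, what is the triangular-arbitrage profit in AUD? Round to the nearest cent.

Profitable loop is AUD → JPY → ZAR → AUD:
AUD 63,696,000.00 × 95.4586 = JPY 6,080,330,986
JPY 6,080,330,986 × 0.131197 = ZAR 797,721,184.32
ZAR 797,721,184.32 × 0.0808619 = AUD 64,505,250.63
Profit = AUD 64,505,250.63 − AUD 63,696,000.00

Profit: AUD 809,250.63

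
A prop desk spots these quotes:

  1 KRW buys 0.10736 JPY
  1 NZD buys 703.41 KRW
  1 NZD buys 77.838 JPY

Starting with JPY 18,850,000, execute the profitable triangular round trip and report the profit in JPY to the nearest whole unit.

Profitable loop is JPY → KRW → NZD → JPY:
JPY 18,850,000 ÷ 0.10736 = KRW 175,577,496
KRW 175,577,496 ÷ 703.41 = NZD 249,609.04
NZD 249,609.04 × 77.838 = JPY 19,429,069
Profit = JPY 19,429,069 − JPY 18,850,000

Profit: JPY 579,069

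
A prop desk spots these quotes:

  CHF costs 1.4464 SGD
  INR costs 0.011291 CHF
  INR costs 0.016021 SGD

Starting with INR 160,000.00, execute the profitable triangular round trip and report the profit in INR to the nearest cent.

Profit: INR 3,098.96

Profitable loop is INR → CHF → SGD → INR:
INR 160,000.00 × 0.011291 = CHF 1,806.56
CHF 1,806.56 × 1.4464 = SGD 2,613.01
SGD 2,613.01 ÷ 0.016021 = INR 163,098.96
Profit = INR 163,098.96 − INR 160,000.00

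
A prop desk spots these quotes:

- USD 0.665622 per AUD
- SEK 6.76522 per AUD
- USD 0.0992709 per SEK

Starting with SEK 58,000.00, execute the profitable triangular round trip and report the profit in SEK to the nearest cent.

Profitable loop is SEK → USD → AUD → SEK:
SEK 58,000.00 × 0.0992709 = USD 5,757.71
USD 5,757.71 ÷ 0.665622 = AUD 8,650.12
AUD 8,650.12 × 6.76522 = SEK 58,519.99
Profit = SEK 58,519.99 − SEK 58,000.00

Profit: SEK 519.99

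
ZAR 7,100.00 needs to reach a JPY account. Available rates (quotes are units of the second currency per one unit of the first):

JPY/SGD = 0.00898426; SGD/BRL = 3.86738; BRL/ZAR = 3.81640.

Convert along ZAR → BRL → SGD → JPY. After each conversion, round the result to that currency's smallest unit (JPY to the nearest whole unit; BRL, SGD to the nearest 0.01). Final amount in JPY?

JPY 53,544

ZAR 7,100.00 ÷ 3.81640 = BRL 1,860.39
BRL 1,860.39 ÷ 3.86738 = SGD 481.05
SGD 481.05 ÷ 0.00898426 = JPY 53,544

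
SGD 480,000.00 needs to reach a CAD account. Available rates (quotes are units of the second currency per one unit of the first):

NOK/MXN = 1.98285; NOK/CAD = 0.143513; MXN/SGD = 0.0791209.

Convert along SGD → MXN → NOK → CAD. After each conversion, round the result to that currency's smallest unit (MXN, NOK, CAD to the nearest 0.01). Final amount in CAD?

CAD 439,087.83

SGD 480,000.00 ÷ 0.0791209 = MXN 6,066,665.07
MXN 6,066,665.07 ÷ 1.98285 = NOK 3,059,568.33
NOK 3,059,568.33 × 0.143513 = CAD 439,087.83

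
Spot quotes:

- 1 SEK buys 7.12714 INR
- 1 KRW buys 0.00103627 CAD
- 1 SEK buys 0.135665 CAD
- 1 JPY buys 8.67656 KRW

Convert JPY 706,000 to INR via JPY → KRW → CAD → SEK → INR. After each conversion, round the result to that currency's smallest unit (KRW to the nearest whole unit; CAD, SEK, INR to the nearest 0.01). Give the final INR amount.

INR 333,482.30

JPY 706,000 × 8.67656 = KRW 6,125,651
KRW 6,125,651 × 0.00103627 = CAD 6,347.83
CAD 6,347.83 ÷ 0.135665 = SEK 46,790.48
SEK 46,790.48 × 7.12714 = INR 333,482.30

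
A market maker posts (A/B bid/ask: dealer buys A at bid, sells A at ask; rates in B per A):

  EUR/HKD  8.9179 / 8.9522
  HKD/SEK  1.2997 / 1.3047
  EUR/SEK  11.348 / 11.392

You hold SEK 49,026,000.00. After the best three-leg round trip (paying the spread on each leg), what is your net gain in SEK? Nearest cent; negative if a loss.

Net profit: SEK 854,661.19

Best loop SEK → EUR → HKD → SEK:
SEK 49,026,000.00 ÷ 11.392 (buy EUR at ask) = EUR 4,303,546.35
EUR 4,303,546.35 × 8.9179 (sell EUR at bid) = HKD 38,378,595.98
HKD 38,378,595.98 × 1.2997 (sell HKD at bid) = SEK 49,880,661.19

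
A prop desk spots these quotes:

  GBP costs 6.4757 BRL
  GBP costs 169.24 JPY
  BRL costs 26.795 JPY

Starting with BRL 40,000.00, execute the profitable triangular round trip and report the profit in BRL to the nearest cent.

Profitable loop is BRL → JPY → GBP → BRL:
BRL 40,000.00 × 26.795 = JPY 1,071,800
JPY 1,071,800 ÷ 169.24 = GBP 6,333.02
GBP 6,333.02 × 6.4757 = BRL 41,010.73
Profit = BRL 41,010.73 − BRL 40,000.00

Profit: BRL 1,010.73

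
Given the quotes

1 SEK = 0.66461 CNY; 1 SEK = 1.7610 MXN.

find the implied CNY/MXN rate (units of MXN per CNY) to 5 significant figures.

1 CNY ÷ 0.66461 = 1.50464 SEK
1.50464 SEK × 1.7610 = 2.64967 MXN

CNY/MXN = 2.6497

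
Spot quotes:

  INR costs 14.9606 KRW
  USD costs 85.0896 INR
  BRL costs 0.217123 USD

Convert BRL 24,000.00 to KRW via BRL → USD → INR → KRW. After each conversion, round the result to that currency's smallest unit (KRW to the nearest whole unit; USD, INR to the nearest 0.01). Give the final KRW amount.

KRW 6,633,495

BRL 24,000.00 × 0.217123 = USD 5,210.95
USD 5,210.95 × 85.0896 = INR 443,397.65
INR 443,397.65 × 14.9606 = KRW 6,633,495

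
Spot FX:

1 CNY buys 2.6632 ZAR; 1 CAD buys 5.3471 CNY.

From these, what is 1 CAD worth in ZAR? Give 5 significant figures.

1 CAD × 5.3471 = 5.3471 CNY
5.3471 CNY × 2.6632 = 14.2404 ZAR

CAD/ZAR = 14.240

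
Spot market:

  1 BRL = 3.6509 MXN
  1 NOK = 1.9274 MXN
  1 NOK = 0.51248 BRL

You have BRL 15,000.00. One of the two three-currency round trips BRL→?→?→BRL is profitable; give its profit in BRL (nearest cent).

Profitable loop is BRL → NOK → MXN → BRL:
BRL 15,000.00 ÷ 0.51248 = NOK 29,269.43
NOK 29,269.43 × 1.9274 = MXN 56,413.91
MXN 56,413.91 ÷ 3.6509 = BRL 15,452.06
Profit = BRL 15,452.06 − BRL 15,000.00

Profit: BRL 452.06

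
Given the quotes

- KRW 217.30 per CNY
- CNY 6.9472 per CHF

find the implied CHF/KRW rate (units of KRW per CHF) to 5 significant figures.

CHF/KRW = 1509.6

1 CHF × 6.9472 = 6.9472 CNY
6.9472 CNY × 217.30 = 1509.63 KRW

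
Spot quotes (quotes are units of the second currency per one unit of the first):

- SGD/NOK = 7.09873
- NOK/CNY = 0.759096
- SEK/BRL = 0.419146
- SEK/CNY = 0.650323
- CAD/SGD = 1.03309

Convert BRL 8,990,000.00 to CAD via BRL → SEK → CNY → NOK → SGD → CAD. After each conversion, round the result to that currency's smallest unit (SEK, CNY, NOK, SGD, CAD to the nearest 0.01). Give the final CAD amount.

BRL 8,990,000.00 ÷ 0.419146 = SEK 21,448,373.60
SEK 21,448,373.60 × 0.650323 = CNY 13,948,370.66
CNY 13,948,370.66 ÷ 0.759096 = NOK 18,374,975.84
NOK 18,374,975.84 ÷ 7.09873 = SGD 2,588,487.78
SGD 2,588,487.78 ÷ 1.03309 = CAD 2,505,578.20

CAD 2,505,578.20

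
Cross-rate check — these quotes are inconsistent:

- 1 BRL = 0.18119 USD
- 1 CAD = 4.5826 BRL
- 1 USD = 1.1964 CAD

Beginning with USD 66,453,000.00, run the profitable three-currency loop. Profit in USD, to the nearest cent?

Profitable loop is USD → BRL → CAD → USD:
USD 66,453,000.00 ÷ 0.18119 = BRL 366,758,651.14
BRL 366,758,651.14 ÷ 4.5826 = CAD 80,032,874.60
CAD 80,032,874.60 ÷ 1.1964 = USD 66,894,746.41
Profit = USD 66,894,746.41 − USD 66,453,000.00

Profit: USD 441,746.41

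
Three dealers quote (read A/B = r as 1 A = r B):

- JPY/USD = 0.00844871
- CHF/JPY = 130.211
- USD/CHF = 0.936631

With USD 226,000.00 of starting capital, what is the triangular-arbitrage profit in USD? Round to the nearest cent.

Profitable loop is USD → CHF → JPY → USD:
USD 226,000.00 × 0.936631 = CHF 211,678.61
CHF 211,678.61 × 130.211 = JPY 27,562,883
JPY 27,562,883 × 0.00844871 = USD 232,870.80
Profit = USD 232,870.80 − USD 226,000.00

Profit: USD 6,870.80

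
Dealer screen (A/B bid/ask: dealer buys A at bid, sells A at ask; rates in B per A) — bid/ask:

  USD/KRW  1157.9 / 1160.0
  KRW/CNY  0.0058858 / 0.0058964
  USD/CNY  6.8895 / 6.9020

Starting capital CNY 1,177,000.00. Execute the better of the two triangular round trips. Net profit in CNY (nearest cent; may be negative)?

Best loop CNY → KRW → USD → CNY:
CNY 1,177,000.00 ÷ 0.0058964 (buy KRW at ask) = KRW 199,613,323
KRW 199,613,323 ÷ 1160.0 (buy USD at ask) = USD 172,080.45
USD 172,080.45 × 6.8895 (sell USD at bid) = CNY 1,185,548.27

Net profit: CNY 8,548.27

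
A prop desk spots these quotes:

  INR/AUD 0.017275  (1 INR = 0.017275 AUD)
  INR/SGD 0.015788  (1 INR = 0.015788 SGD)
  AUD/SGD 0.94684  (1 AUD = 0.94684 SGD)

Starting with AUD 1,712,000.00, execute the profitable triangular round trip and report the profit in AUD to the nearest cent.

Profit: AUD 61,663.77

Profitable loop is AUD → SGD → INR → AUD:
AUD 1,712,000.00 × 0.94684 = SGD 1,620,990.08
SGD 1,620,990.08 ÷ 0.015788 = INR 102,672,287.81
INR 102,672,287.81 × 0.017275 = AUD 1,773,663.77
Profit = AUD 1,773,663.77 − AUD 1,712,000.00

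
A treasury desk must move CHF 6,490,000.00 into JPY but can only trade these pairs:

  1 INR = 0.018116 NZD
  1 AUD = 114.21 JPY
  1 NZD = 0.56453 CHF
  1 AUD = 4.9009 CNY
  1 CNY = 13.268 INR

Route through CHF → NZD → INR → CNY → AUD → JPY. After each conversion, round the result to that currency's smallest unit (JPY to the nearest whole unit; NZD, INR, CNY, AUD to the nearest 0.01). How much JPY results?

JPY 1,114,597,813

CHF 6,490,000.00 ÷ 0.56453 = NZD 11,496,288.95
NZD 11,496,288.95 ÷ 0.018116 = INR 634,593,119.34
INR 634,593,119.34 ÷ 13.268 = CNY 47,828,845.29
CNY 47,828,845.29 ÷ 4.9009 = AUD 9,759,196.33
AUD 9,759,196.33 × 114.21 = JPY 1,114,597,813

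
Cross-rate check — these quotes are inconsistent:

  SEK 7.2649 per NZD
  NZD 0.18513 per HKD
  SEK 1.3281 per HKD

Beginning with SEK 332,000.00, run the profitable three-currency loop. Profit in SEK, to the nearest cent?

Profit: SEK 4,212.42

Profitable loop is SEK → HKD → NZD → SEK:
SEK 332,000.00 ÷ 1.3281 = HKD 249,981.18
HKD 249,981.18 × 0.18513 = NZD 46,279.02
NZD 46,279.02 × 7.2649 = SEK 336,212.42
Profit = SEK 336,212.42 − SEK 332,000.00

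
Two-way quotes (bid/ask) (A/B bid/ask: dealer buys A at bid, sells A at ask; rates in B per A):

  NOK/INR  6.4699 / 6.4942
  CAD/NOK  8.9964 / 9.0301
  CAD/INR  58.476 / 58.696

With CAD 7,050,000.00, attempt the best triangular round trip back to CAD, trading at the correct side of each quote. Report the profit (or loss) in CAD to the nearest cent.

Net result: CAD -20,109.58 (no profitable arbitrage after spreads)

Best loop CAD → INR → NOK → CAD:
CAD 7,050,000.00 × 58.476 (sell CAD at bid) = INR 412,255,800.00
INR 412,255,800.00 ÷ 6.4942 (buy NOK at ask) = NOK 63,480,613.47
NOK 63,480,613.47 ÷ 9.0301 (buy CAD at ask) = CAD 7,029,890.42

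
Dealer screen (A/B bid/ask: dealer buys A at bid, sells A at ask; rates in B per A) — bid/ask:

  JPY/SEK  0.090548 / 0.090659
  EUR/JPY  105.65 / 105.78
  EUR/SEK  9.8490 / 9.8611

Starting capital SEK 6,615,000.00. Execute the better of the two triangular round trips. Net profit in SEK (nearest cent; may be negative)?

Net profit: SEK 178,717.74

Best loop SEK → JPY → EUR → SEK:
SEK 6,615,000.00 ÷ 0.090659 (buy JPY at ask) = JPY 72,965,729
JPY 72,965,729 ÷ 105.78 (buy EUR at ask) = EUR 689,787.57
EUR 689,787.57 × 9.8490 (sell EUR at bid) = SEK 6,793,717.74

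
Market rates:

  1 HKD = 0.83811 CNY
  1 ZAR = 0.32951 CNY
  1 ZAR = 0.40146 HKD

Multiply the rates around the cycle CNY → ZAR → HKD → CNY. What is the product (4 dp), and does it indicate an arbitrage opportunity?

Around CNY → ZAR → HKD → CNY: 1 ÷ 0.32951 × 0.40146 × 0.83811 = 1.021115
Product > 1; profitable direction is CNY → ZAR → HKD → CNY.

1.0211 (arbitrage exists)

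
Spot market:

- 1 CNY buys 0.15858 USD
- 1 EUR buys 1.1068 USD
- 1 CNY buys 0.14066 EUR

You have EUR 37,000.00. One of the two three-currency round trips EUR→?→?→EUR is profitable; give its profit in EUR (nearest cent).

Profitable loop is EUR → CNY → USD → EUR:
EUR 37,000.00 ÷ 0.14066 = CNY 263,045.64
CNY 263,045.64 × 0.15858 = USD 41,713.78
USD 41,713.78 ÷ 1.1068 = EUR 37,688.63
Profit = EUR 37,688.63 − EUR 37,000.00

Profit: EUR 688.63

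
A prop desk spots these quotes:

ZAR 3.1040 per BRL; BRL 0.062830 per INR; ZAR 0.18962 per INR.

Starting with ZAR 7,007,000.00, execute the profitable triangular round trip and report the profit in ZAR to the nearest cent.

Profit: ZAR 199,705.04

Profitable loop is ZAR → INR → BRL → ZAR:
ZAR 7,007,000.00 ÷ 0.18962 = INR 36,952,853.07
INR 36,952,853.07 × 0.062830 = BRL 2,321,747.76
BRL 2,321,747.76 × 3.1040 = ZAR 7,206,705.04
Profit = ZAR 7,206,705.04 − ZAR 7,007,000.00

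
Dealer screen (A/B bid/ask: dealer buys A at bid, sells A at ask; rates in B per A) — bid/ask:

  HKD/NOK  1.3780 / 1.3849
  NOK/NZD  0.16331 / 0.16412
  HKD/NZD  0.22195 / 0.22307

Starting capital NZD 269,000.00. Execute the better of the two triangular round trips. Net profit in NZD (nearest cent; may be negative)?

Best loop NZD → HKD → NOK → NZD:
NZD 269,000.00 ÷ 0.22307 (buy HKD at ask) = HKD 1,205,899.49
HKD 1,205,899.49 × 1.3780 (sell HKD at bid) = NOK 1,661,729.50
NOK 1,661,729.50 × 0.16331 (sell NOK at bid) = NZD 271,377.04

Net profit: NZD 2,377.04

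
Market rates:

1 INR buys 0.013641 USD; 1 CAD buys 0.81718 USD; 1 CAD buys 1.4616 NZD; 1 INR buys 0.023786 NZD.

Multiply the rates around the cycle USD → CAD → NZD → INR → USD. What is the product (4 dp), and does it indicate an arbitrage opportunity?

1.0257 (arbitrage exists)

Around USD → CAD → NZD → INR → USD: 1 ÷ 0.81718 × 1.4616 ÷ 0.023786 × 0.013641 = 1.025736
Product > 1; profitable direction is USD → CAD → NZD → INR → USD.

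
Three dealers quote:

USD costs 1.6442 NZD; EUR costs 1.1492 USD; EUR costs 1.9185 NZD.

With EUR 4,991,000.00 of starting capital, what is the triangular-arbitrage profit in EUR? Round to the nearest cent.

Profitable loop is EUR → NZD → USD → EUR:
EUR 4,991,000.00 × 1.9185 = NZD 9,575,233.50
NZD 9,575,233.50 ÷ 1.6442 = USD 5,823,642.81
USD 5,823,642.81 ÷ 1.1492 = EUR 5,067,562.48
Profit = EUR 5,067,562.48 − EUR 4,991,000.00

Profit: EUR 76,562.48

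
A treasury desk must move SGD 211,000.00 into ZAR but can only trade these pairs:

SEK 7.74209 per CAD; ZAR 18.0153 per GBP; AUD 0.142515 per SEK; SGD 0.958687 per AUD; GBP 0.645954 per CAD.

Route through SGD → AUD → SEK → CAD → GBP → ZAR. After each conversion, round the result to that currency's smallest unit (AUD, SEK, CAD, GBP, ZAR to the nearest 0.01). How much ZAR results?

ZAR 2,321,292.66

SGD 211,000.00 ÷ 0.958687 = AUD 220,092.69
AUD 220,092.69 ÷ 0.142515 = SEK 1,544,347.54
SEK 1,544,347.54 ÷ 7.74209 = CAD 199,474.24
CAD 199,474.24 × 0.645954 = GBP 128,851.18
GBP 128,851.18 × 18.0153 = ZAR 2,321,292.66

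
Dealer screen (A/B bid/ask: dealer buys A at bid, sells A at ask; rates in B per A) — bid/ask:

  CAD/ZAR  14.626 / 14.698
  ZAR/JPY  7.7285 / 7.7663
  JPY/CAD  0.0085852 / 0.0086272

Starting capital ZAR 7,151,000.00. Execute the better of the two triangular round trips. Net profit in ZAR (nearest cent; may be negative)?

Net profit: ZAR 110,469.31

Best loop ZAR → CAD → JPY → ZAR:
ZAR 7,151,000.00 ÷ 14.698 (buy CAD at ask) = CAD 486,528.78
CAD 486,528.78 ÷ 0.0086272 (buy JPY at ask) = JPY 56,394,749
JPY 56,394,749 ÷ 7.7663 (buy ZAR at ask) = ZAR 7,261,469.31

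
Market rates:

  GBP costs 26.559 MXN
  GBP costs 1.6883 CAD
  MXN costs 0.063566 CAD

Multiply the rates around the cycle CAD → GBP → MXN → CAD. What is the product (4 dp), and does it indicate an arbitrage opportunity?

Around CAD → GBP → MXN → CAD: 1 ÷ 1.6883 × 26.559 × 0.063566 = 0.999970
Product ≈ 1 (deviation 0.003%, within rounding noise).

1.0000 (no arbitrage)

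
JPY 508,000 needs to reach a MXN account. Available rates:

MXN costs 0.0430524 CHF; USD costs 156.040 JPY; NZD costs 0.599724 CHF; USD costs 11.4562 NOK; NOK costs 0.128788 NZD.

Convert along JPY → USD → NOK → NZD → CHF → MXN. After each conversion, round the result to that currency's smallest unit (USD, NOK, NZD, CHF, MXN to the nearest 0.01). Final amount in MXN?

MXN 66,911.02

JPY 508,000 ÷ 156.040 = USD 3,255.58
USD 3,255.58 × 11.4562 = NOK 37,296.58
NOK 37,296.58 × 0.128788 = NZD 4,803.35
NZD 4,803.35 × 0.599724 = CHF 2,880.68
CHF 2,880.68 ÷ 0.0430524 = MXN 66,911.02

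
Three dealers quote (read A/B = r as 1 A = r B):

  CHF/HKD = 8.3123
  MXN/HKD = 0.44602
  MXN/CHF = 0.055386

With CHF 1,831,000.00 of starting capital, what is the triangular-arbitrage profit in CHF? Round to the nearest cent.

Profitable loop is CHF → HKD → MXN → CHF:
CHF 1,831,000.00 × 8.3123 = HKD 15,219,821.30
HKD 15,219,821.30 ÷ 0.44602 = MXN 34,123,629.66
MXN 34,123,629.66 × 0.055386 = CHF 1,889,971.35
Profit = CHF 1,889,971.35 − CHF 1,831,000.00

Profit: CHF 58,971.35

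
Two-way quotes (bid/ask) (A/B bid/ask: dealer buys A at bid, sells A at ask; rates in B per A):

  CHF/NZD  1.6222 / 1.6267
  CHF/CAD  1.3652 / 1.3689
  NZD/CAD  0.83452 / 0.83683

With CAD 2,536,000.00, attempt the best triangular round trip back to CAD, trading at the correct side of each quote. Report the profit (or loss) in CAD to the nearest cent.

Net profit: CAD 7,318.91

Best loop CAD → NZD → CHF → CAD:
CAD 2,536,000.00 ÷ 0.83683 (buy NZD at ask) = NZD 3,030,484.09
NZD 3,030,484.09 ÷ 1.6267 (buy CHF at ask) = CHF 1,862,964.34
CHF 1,862,964.34 × 1.3652 (sell CHF at bid) = CAD 2,543,318.91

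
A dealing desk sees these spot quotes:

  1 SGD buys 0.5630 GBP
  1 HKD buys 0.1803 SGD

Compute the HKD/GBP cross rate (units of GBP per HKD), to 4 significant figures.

1 HKD × 0.1803 = 0.1803 SGD
0.1803 SGD × 0.5630 = 0.101509 GBP

HKD/GBP = 0.1015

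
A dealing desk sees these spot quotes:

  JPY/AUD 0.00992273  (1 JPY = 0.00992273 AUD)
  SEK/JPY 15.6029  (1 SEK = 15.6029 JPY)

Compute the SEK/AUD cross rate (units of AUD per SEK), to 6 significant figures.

1 SEK × 15.6029 = 15.6029 JPY
15.6029 JPY × 0.00992273 = 0.154823 AUD

SEK/AUD = 0.154823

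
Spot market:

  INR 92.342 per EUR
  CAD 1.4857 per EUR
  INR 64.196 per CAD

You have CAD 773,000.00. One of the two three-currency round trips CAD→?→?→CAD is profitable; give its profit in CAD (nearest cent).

Profitable loop is CAD → INR → EUR → CAD:
CAD 773,000.00 × 64.196 = INR 49,623,508.00
INR 49,623,508.00 ÷ 92.342 = EUR 537,388.27
EUR 537,388.27 × 1.4857 = CAD 798,397.76
Profit = CAD 798,397.76 − CAD 773,000.00

Profit: CAD 25,397.76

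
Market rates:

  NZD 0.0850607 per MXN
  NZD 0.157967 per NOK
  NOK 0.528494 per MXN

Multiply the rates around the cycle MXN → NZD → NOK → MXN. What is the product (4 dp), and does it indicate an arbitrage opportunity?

Around MXN → NZD → NOK → MXN: 1 × 0.0850607 ÷ 0.157967 ÷ 0.528494 = 1.018879
Product > 1; profitable direction is MXN → NZD → NOK → MXN.

1.0189 (arbitrage exists)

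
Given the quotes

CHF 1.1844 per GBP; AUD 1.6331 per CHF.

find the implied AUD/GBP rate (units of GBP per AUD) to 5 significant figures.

AUD/GBP = 0.51700

1 AUD ÷ 1.6331 = 0.612332 CHF
0.612332 CHF ÷ 1.1844 = 0.516998 GBP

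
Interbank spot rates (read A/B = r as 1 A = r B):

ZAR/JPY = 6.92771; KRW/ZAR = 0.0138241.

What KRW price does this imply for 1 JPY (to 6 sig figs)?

JPY/KRW = 10.4418

1 JPY ÷ 6.92771 = 0.144348 ZAR
0.144348 ZAR ÷ 0.0138241 = 10.4418 KRW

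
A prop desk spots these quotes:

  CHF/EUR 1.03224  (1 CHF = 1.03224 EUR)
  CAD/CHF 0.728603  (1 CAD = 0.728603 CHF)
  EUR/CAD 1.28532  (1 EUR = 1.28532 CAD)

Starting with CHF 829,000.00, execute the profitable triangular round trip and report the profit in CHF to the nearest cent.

Profitable loop is CHF → CAD → EUR → CHF:
CHF 829,000.00 ÷ 0.728603 = CAD 1,137,793.83
CAD 1,137,793.83 ÷ 1.28532 = EUR 885,222.23
EUR 885,222.23 ÷ 1.03224 = CHF 857,574.04
Profit = CHF 857,574.04 − CHF 829,000.00

Profit: CHF 28,574.04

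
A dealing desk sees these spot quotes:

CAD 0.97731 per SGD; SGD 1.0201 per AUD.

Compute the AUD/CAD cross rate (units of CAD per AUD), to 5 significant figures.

1 AUD × 1.0201 = 1.0201 SGD
1.0201 SGD × 0.97731 = 0.996954 CAD

AUD/CAD = 0.99695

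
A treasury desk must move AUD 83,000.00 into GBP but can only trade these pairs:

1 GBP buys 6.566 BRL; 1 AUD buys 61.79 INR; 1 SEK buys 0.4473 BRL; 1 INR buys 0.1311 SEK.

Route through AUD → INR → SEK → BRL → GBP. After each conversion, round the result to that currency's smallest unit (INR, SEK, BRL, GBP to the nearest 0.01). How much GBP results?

AUD 83,000.00 × 61.79 = INR 5,128,570.00
INR 5,128,570.00 × 0.1311 = SEK 672,355.53
SEK 672,355.53 × 0.4473 = BRL 300,744.63
BRL 300,744.63 ÷ 6.566 = GBP 45,803.32

GBP 45,803.32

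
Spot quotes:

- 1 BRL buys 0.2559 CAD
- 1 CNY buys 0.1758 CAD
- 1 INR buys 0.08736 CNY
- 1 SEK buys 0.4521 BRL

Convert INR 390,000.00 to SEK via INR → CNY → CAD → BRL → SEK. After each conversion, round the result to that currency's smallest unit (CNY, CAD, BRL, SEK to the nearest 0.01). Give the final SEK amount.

SEK 51,771.60

INR 390,000.00 × 0.08736 = CNY 34,070.40
CNY 34,070.40 × 0.1758 = CAD 5,989.58
CAD 5,989.58 ÷ 0.2559 = BRL 23,405.94
BRL 23,405.94 ÷ 0.4521 = SEK 51,771.60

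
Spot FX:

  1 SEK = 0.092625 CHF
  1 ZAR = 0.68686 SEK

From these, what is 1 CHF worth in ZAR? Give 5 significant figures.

1 CHF ÷ 0.092625 = 10.7962 SEK
10.7962 SEK ÷ 0.68686 = 15.7182 ZAR

CHF/ZAR = 15.718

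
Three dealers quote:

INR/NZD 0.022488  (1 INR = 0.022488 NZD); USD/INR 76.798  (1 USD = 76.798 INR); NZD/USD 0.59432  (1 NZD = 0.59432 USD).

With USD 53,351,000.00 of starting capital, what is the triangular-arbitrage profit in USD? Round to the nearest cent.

Profit: USD 1,409,026.83

Profitable loop is USD → INR → NZD → USD:
USD 53,351,000.00 × 76.798 = INR 4,097,250,098.00
INR 4,097,250,098.00 × 0.022488 = NZD 92,138,960.20
NZD 92,138,960.20 × 0.59432 = USD 54,760,026.83
Profit = USD 54,760,026.83 − USD 53,351,000.00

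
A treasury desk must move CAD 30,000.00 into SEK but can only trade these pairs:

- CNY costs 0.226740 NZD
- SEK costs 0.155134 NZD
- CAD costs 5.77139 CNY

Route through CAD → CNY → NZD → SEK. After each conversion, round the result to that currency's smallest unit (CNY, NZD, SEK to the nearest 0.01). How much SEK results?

CAD 30,000.00 × 5.77139 = CNY 173,141.70
CNY 173,141.70 × 0.226740 = NZD 39,258.15
NZD 39,258.15 ÷ 0.155134 = SEK 253,059.61

SEK 253,059.61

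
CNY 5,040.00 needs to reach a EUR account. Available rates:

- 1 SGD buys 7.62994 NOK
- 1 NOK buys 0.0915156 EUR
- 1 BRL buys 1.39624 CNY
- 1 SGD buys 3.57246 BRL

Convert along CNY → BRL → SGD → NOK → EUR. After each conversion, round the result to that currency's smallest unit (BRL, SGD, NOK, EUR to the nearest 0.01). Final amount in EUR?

EUR 705.53

CNY 5,040.00 ÷ 1.39624 = BRL 3,609.69
BRL 3,609.69 ÷ 3.57246 = SGD 1,010.42
SGD 1,010.42 × 7.62994 = NOK 7,709.44
NOK 7,709.44 × 0.0915156 = EUR 705.53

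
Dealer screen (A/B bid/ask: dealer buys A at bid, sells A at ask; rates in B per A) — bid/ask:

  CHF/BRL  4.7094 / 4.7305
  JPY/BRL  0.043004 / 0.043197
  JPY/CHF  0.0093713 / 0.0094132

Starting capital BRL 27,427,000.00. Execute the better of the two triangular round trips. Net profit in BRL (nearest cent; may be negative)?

Net profit: BRL 594,420.06

Best loop BRL → JPY → CHF → BRL:
BRL 27,427,000.00 ÷ 0.043197 (buy JPY at ask) = JPY 634,928,352
JPY 634,928,352 × 0.0093713 (sell JPY at bid) = CHF 5,950,104.06
CHF 5,950,104.06 × 4.7094 (sell CHF at bid) = BRL 28,021,420.06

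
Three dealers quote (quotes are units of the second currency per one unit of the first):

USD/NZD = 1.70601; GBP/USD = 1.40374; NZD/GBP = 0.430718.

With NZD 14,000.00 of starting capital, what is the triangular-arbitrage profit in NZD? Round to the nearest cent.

Profit: NZD 440.74

Profitable loop is NZD → GBP → USD → NZD:
NZD 14,000.00 × 0.430718 = GBP 6,030.05
GBP 6,030.05 × 1.40374 = USD 8,464.63
USD 8,464.63 × 1.70601 = NZD 14,440.74
Profit = NZD 14,440.74 − NZD 14,000.00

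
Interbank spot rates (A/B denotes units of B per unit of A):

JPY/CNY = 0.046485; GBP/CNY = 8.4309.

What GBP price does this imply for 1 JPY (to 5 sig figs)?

JPY/GBP = 0.0055136

1 JPY × 0.046485 = 0.046485 CNY
0.046485 CNY ÷ 8.4309 = 0.00551365 GBP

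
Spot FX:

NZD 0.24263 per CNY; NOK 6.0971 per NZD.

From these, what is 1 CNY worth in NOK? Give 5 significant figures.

CNY/NOK = 1.4793

1 CNY × 0.24263 = 0.24263 NZD
0.24263 NZD × 6.0971 = 1.47934 NOK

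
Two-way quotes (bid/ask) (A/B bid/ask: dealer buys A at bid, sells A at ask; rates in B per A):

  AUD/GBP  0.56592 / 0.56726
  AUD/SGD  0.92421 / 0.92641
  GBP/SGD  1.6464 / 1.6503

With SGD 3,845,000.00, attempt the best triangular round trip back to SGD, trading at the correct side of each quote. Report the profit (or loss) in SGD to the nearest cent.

Net profit: SGD 22,083.14

Best loop SGD → AUD → GBP → SGD:
SGD 3,845,000.00 ÷ 0.92641 (buy AUD at ask) = AUD 4,150,430.16
AUD 4,150,430.16 × 0.56592 (sell AUD at bid) = GBP 2,348,811.43
GBP 2,348,811.43 × 1.6464 (sell GBP at bid) = SGD 3,867,083.14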